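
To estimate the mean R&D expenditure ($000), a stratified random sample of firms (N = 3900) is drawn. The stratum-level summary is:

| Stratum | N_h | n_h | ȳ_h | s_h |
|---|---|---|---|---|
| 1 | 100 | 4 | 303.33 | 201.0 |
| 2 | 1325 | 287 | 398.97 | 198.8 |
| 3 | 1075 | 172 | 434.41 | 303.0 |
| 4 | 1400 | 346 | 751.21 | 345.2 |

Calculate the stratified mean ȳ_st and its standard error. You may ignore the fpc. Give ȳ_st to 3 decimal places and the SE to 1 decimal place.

ȳ_st ≈ 532.732, SE ≈ 10.4

ȳ_st = Σ W_h ȳ_h = (100·303.33 + 1325·398.97 + 1075·434.41 + 1400·751.21)/3900 = 532.73154
V̂(ȳ_st) = Σ W_h² s_h²/n_h, with W_h = N_h/N and N = 3900:
  stratum 1: (100/3900)²·201.0²/4 = 6.64053
  stratum 2: (1325/3900)²·198.8²/287 = 15.8947
  stratum 3: (1075/3900)²·303.0²/172 = 40.555
  stratum 4: (1400/3900)²·345.2²/346 = 44.3805
V̂(ȳ_st) = 107.471
SE(ȳ_st) = √107.471 = 10.3668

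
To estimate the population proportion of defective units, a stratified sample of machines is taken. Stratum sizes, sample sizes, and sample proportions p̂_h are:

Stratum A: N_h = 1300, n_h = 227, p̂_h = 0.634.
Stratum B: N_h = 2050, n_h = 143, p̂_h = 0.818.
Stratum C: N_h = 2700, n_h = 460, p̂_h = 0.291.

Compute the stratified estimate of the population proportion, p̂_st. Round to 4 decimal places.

N = 6050; stratum weights W_h = N_h/N.
p̂_st = Σ W_h p̂_h = (1300·0.634 + 2050·0.818 + 2700·0.291)/6050 = 0.54327

p̂_st ≈ 0.5433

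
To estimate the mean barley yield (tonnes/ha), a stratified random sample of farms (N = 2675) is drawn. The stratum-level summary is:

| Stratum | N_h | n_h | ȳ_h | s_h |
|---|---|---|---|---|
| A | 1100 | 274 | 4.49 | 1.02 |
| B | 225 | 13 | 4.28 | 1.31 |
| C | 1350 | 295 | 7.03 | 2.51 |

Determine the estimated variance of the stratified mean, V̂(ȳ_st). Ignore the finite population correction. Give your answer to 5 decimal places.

V̂(ȳ_st) ≈ 0.00702

V̂(ȳ_st) = Σ W_h² s_h²/n_h, with W_h = N_h/N and N = 2675:
  stratum A: (1100/2675)²·1.02²/274 = 0.000642078
  stratum B: (225/2675)²·1.31²/13 = 0.000933935
  stratum C: (1350/2675)²·2.51²/295 = 0.00543933
V̂(ȳ_st) = 0.00701534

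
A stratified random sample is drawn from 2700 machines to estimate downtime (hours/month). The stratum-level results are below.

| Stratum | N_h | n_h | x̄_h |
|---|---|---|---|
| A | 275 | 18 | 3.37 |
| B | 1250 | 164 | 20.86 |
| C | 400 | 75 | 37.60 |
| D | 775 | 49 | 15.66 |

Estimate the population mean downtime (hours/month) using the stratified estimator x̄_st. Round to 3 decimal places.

x̄_st ≈ 20.066

N = Σ N_h = 2700. Stratum weights W_h = N_h/N.
x̄_st = (275·3.37 + 1250·20.86 + 400·37.60 + 775·15.66) / 2700 = 20.06602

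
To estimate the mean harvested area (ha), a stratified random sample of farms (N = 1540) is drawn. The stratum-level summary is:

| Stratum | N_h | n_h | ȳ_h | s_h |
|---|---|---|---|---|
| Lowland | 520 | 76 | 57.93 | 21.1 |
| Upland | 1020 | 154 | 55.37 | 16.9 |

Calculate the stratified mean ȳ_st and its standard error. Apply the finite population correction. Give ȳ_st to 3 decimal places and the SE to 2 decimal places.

ȳ_st ≈ 56.234, SE ≈ 1.12

ȳ_st = Σ W_h ȳ_h = (520·57.93 + 1020·55.37)/1540 = 56.23442
V̂(ȳ_st) = Σ W_h² (1 − n_h/N_h) s_h²/n_h, with W_h = N_h/N and N = 1540:
  stratum Lowland: (520/1540)²·(1 − 76/520)·21.1²/76 = 0.570291
  stratum Upland: (1020/1540)²·(1 − 154/1020)·16.9²/154 = 0.690763
V̂(ȳ_st) = 1.26105
SE(ȳ_st) = √1.26105 = 1.12297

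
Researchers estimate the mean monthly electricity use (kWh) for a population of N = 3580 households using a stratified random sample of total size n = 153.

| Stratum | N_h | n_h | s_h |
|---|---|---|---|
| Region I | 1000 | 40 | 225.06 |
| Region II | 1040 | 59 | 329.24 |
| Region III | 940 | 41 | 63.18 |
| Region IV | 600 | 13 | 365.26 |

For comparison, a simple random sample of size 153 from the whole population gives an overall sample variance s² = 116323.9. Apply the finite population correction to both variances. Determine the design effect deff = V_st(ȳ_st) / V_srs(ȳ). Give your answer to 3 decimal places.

V̂(ȳ_st) = Σ W_h² (1 − n_h/N_h) s_h²/n_h, with W_h = N_h/N and N = 3580:
  stratum Region I: (1000/3580)²·(1 − 40/1000)·225.06²/40 = 94.851
  stratum Region II: (1040/3580)²·(1 − 59/1040)·329.24²/59 = 146.255
  stratum Region III: (940/3580)²·(1 − 41/940)·63.18²/41 = 6.41944
  stratum Region IV: (600/3580)²·(1 − 13/600)·365.26²/13 = 282.023
V_st = 529.548
V_srs = (1 − 153/3580)·116323.9/153 = 727.794
deff = V_st / V_srs = 529.548/727.794 = 0.7276

deff ≈ 0.728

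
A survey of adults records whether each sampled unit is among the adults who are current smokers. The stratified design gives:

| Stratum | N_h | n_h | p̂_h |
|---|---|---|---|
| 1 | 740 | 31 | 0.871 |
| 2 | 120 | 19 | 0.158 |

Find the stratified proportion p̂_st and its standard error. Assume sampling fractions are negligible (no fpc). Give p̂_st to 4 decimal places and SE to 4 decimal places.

p̂_st ≈ 0.7715, SE ≈ 0.0540

N = 860; stratum weights W_h = N_h/N.
p̂_st = Σ W_h p̂_h = (740·0.871 + 120·0.158)/860 = 0.77151
V̂(p̂_st) = Σ W_h² p̂_h(1−p̂_h)/(n_h−1):
  stratum 1: (740/860)²·0.871·0.129/30 = 0.00277302
  stratum 2: (120/860)²·0.158·0.842/18 = 0.0001439
V̂(p̂_st) = 0.00291692; SE = √V̂ = 0.0540085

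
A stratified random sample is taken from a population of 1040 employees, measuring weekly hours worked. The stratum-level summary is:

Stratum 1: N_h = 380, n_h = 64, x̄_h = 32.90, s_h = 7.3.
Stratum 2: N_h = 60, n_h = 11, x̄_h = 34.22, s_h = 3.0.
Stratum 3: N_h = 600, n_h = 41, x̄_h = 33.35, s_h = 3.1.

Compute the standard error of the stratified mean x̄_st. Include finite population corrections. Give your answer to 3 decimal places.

V̂(x̄_st) = Σ W_h² (1 − n_h/N_h) s_h²/n_h, with W_h = N_h/N and N = 1040:
  stratum 1: (380/1040)²·(1 − 64/380)·7.3²/64 = 0.0924421
  stratum 2: (60/1040)²·(1 − 11/60)·3.0²/11 = 0.00222398
  stratum 3: (600/1040)²·(1 − 41/600)·3.1²/41 = 0.0726835
V̂(x̄_st) = 0.16735
SE(x̄_st) = √0.16735 = 0.409084

SE(x̄_st) ≈ 0.409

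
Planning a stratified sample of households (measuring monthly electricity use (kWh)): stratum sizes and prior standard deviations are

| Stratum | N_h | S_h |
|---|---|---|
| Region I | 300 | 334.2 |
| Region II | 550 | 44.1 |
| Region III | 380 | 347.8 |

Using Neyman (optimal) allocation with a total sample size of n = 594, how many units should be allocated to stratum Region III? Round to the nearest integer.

Neyman allocation: n_h = n · N_h S_h / Σ N_i S_i, with n = 594.
  stratum Region I: N_h·S_h = 300·334.2 = 100260.00
  stratum Region II: N_h·S_h = 550·44.1 = 24255.00
  stratum Region III: N_h·S_h = 380·347.8 = 132164.00
Σ N_h S_h = 256679.00
n for stratum Region III = 594·132164.00/256679.00 = 305.851 → 306

306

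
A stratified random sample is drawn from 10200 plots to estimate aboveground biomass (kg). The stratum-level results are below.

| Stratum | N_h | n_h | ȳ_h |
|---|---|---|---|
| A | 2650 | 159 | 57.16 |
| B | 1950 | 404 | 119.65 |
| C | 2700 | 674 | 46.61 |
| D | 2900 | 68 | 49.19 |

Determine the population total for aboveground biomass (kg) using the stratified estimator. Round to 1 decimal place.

τ̂_st ≈ 653289.5

τ̂_st = Σ N_h ȳ_h = 2650·57.16 + 1950·119.65 + 2700·46.61 + 2900·49.19 = 653289.5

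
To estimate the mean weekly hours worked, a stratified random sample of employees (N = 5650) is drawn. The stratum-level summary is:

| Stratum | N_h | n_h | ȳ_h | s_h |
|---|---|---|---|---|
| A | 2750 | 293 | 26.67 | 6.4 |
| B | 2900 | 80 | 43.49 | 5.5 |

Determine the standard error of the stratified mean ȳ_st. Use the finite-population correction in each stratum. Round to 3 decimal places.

SE(ȳ_st) ≈ 0.356

V̂(ȳ_st) = Σ W_h² (1 − n_h/N_h) s_h²/n_h, with W_h = N_h/N and N = 5650:
  stratum A: (2750/5650)²·(1 − 293/2750)·6.4²/293 = 0.0295892
  stratum B: (2900/5650)²·(1 − 80/2900)·5.5²/80 = 0.0968692
V̂(ȳ_st) = 0.126458
SE(ȳ_st) = √0.126458 = 0.35561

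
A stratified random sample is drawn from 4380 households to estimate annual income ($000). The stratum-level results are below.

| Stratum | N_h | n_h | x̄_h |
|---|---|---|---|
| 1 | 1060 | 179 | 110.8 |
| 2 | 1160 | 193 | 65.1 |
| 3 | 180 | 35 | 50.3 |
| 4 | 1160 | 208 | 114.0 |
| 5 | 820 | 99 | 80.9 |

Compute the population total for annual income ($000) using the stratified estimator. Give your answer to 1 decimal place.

τ̂_st = Σ N_h x̄_h = 1060·110.8 + 1160·65.1 + 180·50.3 + 1160·114.0 + 820·80.9 = 400596.0

τ̂_st ≈ 400596.0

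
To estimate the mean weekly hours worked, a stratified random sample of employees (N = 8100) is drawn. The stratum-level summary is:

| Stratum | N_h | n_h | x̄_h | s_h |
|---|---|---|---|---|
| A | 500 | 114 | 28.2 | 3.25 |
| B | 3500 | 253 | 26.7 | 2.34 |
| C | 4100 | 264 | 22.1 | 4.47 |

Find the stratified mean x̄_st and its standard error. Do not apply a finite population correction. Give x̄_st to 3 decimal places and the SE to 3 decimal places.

x̄_st ≈ 24.464, SE ≈ 0.154

x̄_st = Σ W_h x̄_h = (500·28.2 + 3500·26.7 + 4100·22.1)/8100 = 24.46420
V̂(x̄_st) = Σ W_h² s_h²/n_h, with W_h = N_h/N and N = 8100:
  stratum A: (500/8100)²·3.25²/114 = 0.000353046
  stratum B: (3500/8100)²·2.34²/253 = 0.00404089
  stratum C: (4100/8100)²·4.47²/264 = 0.0193914
V̂(x̄_st) = 0.0237853
SE(x̄_st) = √0.0237853 = 0.154225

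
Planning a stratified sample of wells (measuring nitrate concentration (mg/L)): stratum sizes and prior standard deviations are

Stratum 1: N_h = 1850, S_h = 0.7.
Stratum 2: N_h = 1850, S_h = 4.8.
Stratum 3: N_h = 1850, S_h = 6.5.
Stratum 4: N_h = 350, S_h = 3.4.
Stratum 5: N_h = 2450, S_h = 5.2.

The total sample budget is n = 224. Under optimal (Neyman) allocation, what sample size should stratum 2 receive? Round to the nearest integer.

Neyman allocation: n_h = n · N_h S_h / Σ N_i S_i, with n = 224.
  stratum 1: N_h·S_h = 1850·0.7 = 1295.00
  stratum 2: N_h·S_h = 1850·4.8 = 8880.00
  stratum 3: N_h·S_h = 1850·6.5 = 12025.00
  stratum 4: N_h·S_h = 350·3.4 = 1190.00
  stratum 5: N_h·S_h = 2450·5.2 = 12740.00
Σ N_h S_h = 36130.00
n for stratum 2 = 224·8880.00/36130.00 = 55.055 → 55

55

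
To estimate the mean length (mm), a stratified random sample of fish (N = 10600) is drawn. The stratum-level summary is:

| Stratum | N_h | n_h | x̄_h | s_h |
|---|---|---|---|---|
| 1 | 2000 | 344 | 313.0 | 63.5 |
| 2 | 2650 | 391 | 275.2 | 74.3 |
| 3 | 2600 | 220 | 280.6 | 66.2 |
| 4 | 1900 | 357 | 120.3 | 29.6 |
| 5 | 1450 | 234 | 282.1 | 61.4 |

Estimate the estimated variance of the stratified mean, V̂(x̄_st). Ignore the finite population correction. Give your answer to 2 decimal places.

V̂(x̄_st) = Σ W_h² s_h²/n_h, with W_h = N_h/N and N = 10600:
  stratum 1: (2000/10600)²·63.5²/344 = 0.417289
  stratum 2: (2650/10600)²·74.3²/391 = 0.882431
  stratum 3: (2600/10600)²·66.2²/220 = 1.19847
  stratum 4: (1900/10600)²·29.6²/357 = 0.0788516
  stratum 5: (1450/10600)²·61.4²/234 = 0.301471
V̂(x̄_st) = 2.87852

V̂(x̄_st) ≈ 2.88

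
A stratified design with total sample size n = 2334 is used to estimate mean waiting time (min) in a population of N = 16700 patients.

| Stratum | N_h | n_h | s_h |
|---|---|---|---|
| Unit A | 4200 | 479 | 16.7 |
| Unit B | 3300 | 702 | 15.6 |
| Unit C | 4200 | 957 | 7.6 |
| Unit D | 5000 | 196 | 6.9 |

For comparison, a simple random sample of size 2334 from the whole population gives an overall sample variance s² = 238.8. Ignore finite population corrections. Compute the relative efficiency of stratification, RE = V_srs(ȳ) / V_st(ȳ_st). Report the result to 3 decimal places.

V̂(ȳ_st) = Σ W_h² s_h²/n_h, with W_h = N_h/N and N = 16700:
  stratum Unit A: (4200/16700)²·16.7²/479 = 0.0368267
  stratum Unit B: (3300/16700)²·15.6²/702 = 0.0135365
  stratum Unit C: (4200/16700)²·7.6²/957 = 0.00381752
  stratum Unit D: (5000/16700)²·6.9²/196 = 0.0217745
V_st = 0.0759553
V_srs = s²/n = 238.8/2334 = 0.102314
Relative efficiency = V_srs / V_st = 0.102314/0.0759553 = 1.3470

RE ≈ 1.347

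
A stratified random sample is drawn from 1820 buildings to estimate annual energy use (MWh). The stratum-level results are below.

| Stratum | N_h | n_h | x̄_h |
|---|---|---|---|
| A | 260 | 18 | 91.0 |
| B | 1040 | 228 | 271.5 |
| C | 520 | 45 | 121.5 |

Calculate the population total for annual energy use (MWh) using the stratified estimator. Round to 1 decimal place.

τ̂_st = Σ N_h x̄_h = 260·91.0 + 1040·271.5 + 520·121.5 = 369200.0

τ̂_st ≈ 369200.0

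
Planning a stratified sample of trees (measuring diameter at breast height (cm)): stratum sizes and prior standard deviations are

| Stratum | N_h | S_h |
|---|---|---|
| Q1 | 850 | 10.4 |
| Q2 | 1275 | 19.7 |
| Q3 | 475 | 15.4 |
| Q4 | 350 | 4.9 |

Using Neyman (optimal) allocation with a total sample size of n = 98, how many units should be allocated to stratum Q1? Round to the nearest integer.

20

Neyman allocation: n_h = n · N_h S_h / Σ N_i S_i, with n = 98.
  stratum Q1: N_h·S_h = 850·10.4 = 8840.00
  stratum Q2: N_h·S_h = 1275·19.7 = 25117.50
  stratum Q3: N_h·S_h = 475·15.4 = 7315.00
  stratum Q4: N_h·S_h = 350·4.9 = 1715.00
Σ N_h S_h = 42987.50
n for stratum Q1 = 98·8840.00/42987.50 = 20.153 → 20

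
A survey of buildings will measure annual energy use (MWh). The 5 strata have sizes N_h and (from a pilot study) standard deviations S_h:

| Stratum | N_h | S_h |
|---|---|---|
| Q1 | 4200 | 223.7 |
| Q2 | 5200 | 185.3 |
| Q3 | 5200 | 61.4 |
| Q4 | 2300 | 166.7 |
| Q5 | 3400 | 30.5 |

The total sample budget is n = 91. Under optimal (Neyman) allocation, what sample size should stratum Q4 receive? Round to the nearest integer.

Neyman allocation: n_h = n · N_h S_h / Σ N_i S_i, with n = 91.
  stratum Q1: N_h·S_h = 4200·223.7 = 939540.00
  stratum Q2: N_h·S_h = 5200·185.3 = 963560.00
  stratum Q3: N_h·S_h = 5200·61.4 = 319280.00
  stratum Q4: N_h·S_h = 2300·166.7 = 383410.00
  stratum Q5: N_h·S_h = 3400·30.5 = 103700.00
Σ N_h S_h = 2709490.00
n for stratum Q4 = 91·383410.00/2709490.00 = 12.877 → 13

13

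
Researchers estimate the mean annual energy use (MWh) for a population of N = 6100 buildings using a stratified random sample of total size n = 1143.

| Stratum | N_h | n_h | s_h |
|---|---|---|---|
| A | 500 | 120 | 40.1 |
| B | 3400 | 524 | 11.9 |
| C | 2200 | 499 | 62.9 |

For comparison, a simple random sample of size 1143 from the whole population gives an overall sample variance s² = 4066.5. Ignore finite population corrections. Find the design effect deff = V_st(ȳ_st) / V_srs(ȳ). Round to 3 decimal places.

V̂(ȳ_st) = Σ W_h² s_h²/n_h, with W_h = N_h/N and N = 6100:
  stratum A: (500/6100)²·40.1²/120 = 0.0900301
  stratum B: (3400/6100)²·11.9²/524 = 0.0839578
  stratum C: (2200/6100)²·62.9²/499 = 1.0313
V_st = 1.20529
V_srs = s²/n = 4066.5/1143 = 3.55774
deff = V_st / V_srs = 1.20529/3.55774 = 0.3388

deff ≈ 0.339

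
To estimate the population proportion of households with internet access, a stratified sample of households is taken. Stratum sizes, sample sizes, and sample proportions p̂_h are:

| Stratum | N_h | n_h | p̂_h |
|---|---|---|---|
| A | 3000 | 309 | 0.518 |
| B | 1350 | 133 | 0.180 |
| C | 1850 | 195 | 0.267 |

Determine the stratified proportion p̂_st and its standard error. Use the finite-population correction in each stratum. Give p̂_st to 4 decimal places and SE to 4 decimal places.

p̂_st ≈ 0.3695, SE ≈ 0.0173

N = 6200; stratum weights W_h = N_h/N.
p̂_st = Σ W_h p̂_h = (3000·0.518 + 1350·0.180 + 1850·0.267)/6200 = 0.36951
V̂(p̂_st) = Σ W_h² (1 − n_h/N_h) p̂_h(1−p̂_h)/(n_h−1):
  stratum A: (3000/6200)²·(1 − 309/3000)·0.518·0.482/308 = 0.000170246
  stratum B: (1350/6200)²·(1 − 133/1350)·0.180·0.820/132 = 4.77918e-05
  stratum C: (1850/6200)²·(1 − 195/1850)·0.267·0.733/194 = 8.03526e-05
V̂(p̂_st) = 0.000298391; SE = √V̂ = 0.017274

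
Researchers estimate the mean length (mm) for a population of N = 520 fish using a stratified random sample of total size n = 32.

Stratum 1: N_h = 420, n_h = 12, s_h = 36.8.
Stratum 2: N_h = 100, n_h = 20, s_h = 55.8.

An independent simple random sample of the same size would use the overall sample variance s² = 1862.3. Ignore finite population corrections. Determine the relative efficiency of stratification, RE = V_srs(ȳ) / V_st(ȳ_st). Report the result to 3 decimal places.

V̂(ȳ_st) = Σ W_h² s_h²/n_h, with W_h = N_h/N and N = 520:
  stratum 1: (420/520)²·36.8²/12 = 73.6218
  stratum 2: (100/520)²·55.8²/20 = 5.75747
V_st = 79.3792
V_srs = s²/n = 1862.3/32 = 58.1969
Relative efficiency = V_srs / V_st = 58.1969/79.3792 = 0.7331

RE ≈ 0.733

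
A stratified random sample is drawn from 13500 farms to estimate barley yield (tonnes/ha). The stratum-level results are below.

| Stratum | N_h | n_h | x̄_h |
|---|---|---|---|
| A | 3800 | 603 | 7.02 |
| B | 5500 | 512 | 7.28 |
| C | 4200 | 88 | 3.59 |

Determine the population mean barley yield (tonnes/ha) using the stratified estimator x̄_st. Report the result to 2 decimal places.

x̄_st ≈ 6.06

N = Σ N_h = 13500. Stratum weights W_h = N_h/N.
x̄_st = (3800·7.02 + 5500·7.28 + 4200·3.59) / 13500 = 6.0588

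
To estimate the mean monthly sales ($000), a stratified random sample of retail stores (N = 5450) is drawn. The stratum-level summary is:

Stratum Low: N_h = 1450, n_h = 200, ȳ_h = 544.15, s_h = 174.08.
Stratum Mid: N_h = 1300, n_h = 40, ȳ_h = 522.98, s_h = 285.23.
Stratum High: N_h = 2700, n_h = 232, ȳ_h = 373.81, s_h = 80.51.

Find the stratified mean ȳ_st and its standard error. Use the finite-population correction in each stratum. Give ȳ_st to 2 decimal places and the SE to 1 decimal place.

ȳ_st ≈ 454.71, SE ≈ 11.3

ȳ_st = Σ W_h ȳ_h = (1450·544.15 + 1300·522.98 + 2700·373.81)/5450 = 454.71165
V̂(ȳ_st) = Σ W_h² (1 − n_h/N_h) s_h²/n_h, with W_h = N_h/N and N = 5450:
  stratum Low: (1450/5450)²·(1 − 200/1450)·174.08²/200 = 9.24598
  stratum Mid: (1300/5450)²·(1 − 40/1300)·285.23²/40 = 112.163
  stratum High: (2700/5450)²·(1 − 232/2700)·80.51²/232 = 6.26798
V̂(ȳ_st) = 127.677
SE(ȳ_st) = √127.677 = 11.2994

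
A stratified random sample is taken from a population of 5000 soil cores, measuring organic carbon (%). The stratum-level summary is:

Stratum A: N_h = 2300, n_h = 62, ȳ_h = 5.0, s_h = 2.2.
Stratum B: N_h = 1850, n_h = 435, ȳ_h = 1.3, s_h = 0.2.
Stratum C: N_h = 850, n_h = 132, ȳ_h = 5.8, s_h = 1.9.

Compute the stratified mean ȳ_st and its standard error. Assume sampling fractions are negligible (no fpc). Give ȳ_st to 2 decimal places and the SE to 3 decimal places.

ȳ_st ≈ 3.77, SE ≈ 0.132

ȳ_st = Σ W_h ȳ_h = (2300·5.0 + 1850·1.3 + 850·5.8)/5000 = 3.76700
V̂(ȳ_st) = Σ W_h² s_h²/n_h, with W_h = N_h/N and N = 5000:
  stratum A: (2300/5000)²·2.2²/62 = 0.0165185
  stratum B: (1850/5000)²·0.2²/435 = 1.25885e-05
  stratum C: (850/5000)²·1.9²/132 = 0.000790371
V̂(ȳ_st) = 0.0173214
SE(ȳ_st) = √0.0173214 = 0.131611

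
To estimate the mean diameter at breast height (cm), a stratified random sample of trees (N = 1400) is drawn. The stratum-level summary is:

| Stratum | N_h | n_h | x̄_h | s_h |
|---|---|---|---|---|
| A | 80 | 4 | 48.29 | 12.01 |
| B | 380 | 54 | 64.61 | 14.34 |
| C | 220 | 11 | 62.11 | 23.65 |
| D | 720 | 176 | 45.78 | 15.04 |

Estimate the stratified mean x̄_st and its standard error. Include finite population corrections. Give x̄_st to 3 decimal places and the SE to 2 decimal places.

x̄_st = Σ W_h x̄_h = (80·48.29 + 380·64.61 + 220·62.11 + 720·45.78)/1400 = 53.60057
V̂(x̄_st) = Σ W_h² (1 − n_h/N_h) s_h²/n_h, with W_h = N_h/N and N = 1400:
  stratum A: (80/1400)²·(1 − 4/80)·12.01²/4 = 0.11186
  stratum B: (380/1400)²·(1 − 54/380)·14.34²/54 = 0.240685
  stratum C: (220/1400)²·(1 − 11/220)·23.65²/11 = 1.19284
  stratum D: (720/1400)²·(1 − 176/720)·15.04²/176 = 0.256837
V̂(x̄_st) = 1.80222
SE(x̄_st) = √1.80222 = 1.34247

x̄_st ≈ 53.601, SE ≈ 1.34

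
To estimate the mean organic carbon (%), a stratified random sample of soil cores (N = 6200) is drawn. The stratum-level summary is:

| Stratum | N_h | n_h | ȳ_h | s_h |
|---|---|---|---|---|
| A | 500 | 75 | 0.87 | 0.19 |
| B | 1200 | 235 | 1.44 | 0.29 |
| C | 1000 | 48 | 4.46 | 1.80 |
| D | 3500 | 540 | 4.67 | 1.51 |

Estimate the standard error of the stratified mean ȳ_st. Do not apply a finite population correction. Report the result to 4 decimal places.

V̂(ȳ_st) = Σ W_h² s_h²/n_h, with W_h = N_h/N and N = 6200:
  stratum A: (500/6200)²·0.19²/75 = 3.13042e-06
  stratum B: (1200/6200)²·0.29²/235 = 1.34062e-05
  stratum C: (1000/6200)²·1.80²/48 = 0.00175598
  stratum D: (3500/6200)²·1.51²/540 = 0.00134559
V̂(ȳ_st) = 0.00311811
SE(ȳ_st) = √0.00311811 = 0.05584

SE(ȳ_st) ≈ 0.0558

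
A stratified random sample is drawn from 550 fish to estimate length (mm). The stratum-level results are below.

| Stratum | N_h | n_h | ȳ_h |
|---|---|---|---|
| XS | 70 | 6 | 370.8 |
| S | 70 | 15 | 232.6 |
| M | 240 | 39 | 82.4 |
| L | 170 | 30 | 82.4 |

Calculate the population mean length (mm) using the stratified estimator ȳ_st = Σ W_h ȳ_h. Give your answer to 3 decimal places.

ȳ_st ≈ 138.222

N = Σ N_h = 550. Stratum weights W_h = N_h/N.
ȳ_st = (70·370.8 + 70·232.6 + 240·82.4 + 170·82.4) / 550 = 138.22182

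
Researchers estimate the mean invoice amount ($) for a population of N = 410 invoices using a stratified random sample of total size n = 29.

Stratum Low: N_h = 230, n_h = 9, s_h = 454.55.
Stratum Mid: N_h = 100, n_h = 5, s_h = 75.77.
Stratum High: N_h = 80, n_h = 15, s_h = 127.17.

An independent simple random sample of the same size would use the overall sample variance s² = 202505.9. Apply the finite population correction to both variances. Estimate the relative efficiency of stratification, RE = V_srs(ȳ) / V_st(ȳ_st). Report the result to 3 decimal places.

V̂(ȳ_st) = Σ W_h² (1 − n_h/N_h) s_h²/n_h, with W_h = N_h/N and N = 410:
  stratum Low: (230/410)²·(1 − 9/230)·454.55²/9 = 6941.82
  stratum Mid: (100/410)²·(1 − 5/100)·75.77²/5 = 64.8904
  stratum High: (80/410)²·(1 − 15/80)·127.17²/15 = 33.3514
V_st = 7040.06
V_srs = (1 − 29/410)·202505.9/29 = 6489.05
Relative efficiency = V_srs / V_st = 6489.05/7040.06 = 0.9217

RE ≈ 0.922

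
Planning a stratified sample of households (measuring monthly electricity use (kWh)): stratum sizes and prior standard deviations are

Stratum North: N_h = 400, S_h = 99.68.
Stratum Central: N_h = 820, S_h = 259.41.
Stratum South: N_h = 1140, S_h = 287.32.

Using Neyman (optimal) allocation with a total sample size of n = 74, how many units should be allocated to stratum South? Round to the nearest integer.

Neyman allocation: n_h = n · N_h S_h / Σ N_i S_i, with n = 74.
  stratum North: N_h·S_h = 400·99.68 = 39872.00
  stratum Central: N_h·S_h = 820·259.41 = 212716.20
  stratum South: N_h·S_h = 1140·287.32 = 327544.80
Σ N_h S_h = 580133.00
n for stratum South = 74·327544.80/580133.00 = 41.781 → 42

42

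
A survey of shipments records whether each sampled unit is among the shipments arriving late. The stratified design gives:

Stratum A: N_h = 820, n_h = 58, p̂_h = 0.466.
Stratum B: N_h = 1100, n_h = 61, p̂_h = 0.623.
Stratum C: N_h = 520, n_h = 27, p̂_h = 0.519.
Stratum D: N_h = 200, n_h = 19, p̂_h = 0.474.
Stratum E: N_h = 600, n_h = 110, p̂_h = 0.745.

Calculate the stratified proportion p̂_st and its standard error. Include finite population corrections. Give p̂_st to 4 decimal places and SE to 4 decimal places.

N = 3240; stratum weights W_h = N_h/N.
p̂_st = Σ W_h p̂_h = (820·0.466 + 1100·0.623 + 520·0.519 + 200·0.474 + 600·0.745)/3240 = 0.57997
V̂(p̂_st) = Σ W_h² (1 − n_h/N_h) p̂_h(1−p̂_h)/(n_h−1):
  stratum A: (820/3240)²·(1 − 58/820)·0.466·0.534/57 = 0.000259855
  stratum B: (1100/3240)²·(1 − 61/1100)·0.623·0.377/60 = 0.000426183
  stratum C: (520/3240)²·(1 − 27/520)·0.519·0.481/26 = 0.000234477
  stratum D: (200/3240)²·(1 − 19/200)·0.474·0.526/18 = 4.7765e-05
  stratum E: (600/3240)²·(1 − 110/600)·0.745·0.255/109 = 4.88121e-05
V̂(p̂_st) = 0.00101709; SE = √V̂ = 0.0318919

p̂_st ≈ 0.5800, SE ≈ 0.0319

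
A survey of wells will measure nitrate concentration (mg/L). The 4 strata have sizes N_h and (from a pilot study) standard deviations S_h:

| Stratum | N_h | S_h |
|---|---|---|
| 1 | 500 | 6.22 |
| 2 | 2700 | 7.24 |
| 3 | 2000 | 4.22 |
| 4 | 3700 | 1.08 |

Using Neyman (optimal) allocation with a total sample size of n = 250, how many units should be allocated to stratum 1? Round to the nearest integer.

22

Neyman allocation: n_h = n · N_h S_h / Σ N_i S_i, with n = 250.
  stratum 1: N_h·S_h = 500·6.22 = 3110.00
  stratum 2: N_h·S_h = 2700·7.24 = 19548.00
  stratum 3: N_h·S_h = 2000·4.22 = 8440.00
  stratum 4: N_h·S_h = 3700·1.08 = 3996.00
Σ N_h S_h = 35094.00
n for stratum 1 = 250·3110.00/35094.00 = 22.155 → 22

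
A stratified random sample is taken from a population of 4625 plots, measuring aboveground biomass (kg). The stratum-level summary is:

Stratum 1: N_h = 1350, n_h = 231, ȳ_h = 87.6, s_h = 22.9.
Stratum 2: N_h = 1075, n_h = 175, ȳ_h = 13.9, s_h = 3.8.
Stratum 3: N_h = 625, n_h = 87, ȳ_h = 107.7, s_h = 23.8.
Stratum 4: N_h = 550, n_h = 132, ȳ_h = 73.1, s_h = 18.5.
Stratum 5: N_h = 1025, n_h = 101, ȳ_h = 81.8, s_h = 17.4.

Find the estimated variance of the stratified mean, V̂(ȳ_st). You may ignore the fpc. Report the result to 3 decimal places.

V̂(ȳ_st) = Σ W_h² s_h²/n_h, with W_h = N_h/N and N = 4625:
  stratum 1: (1350/4625)²·22.9²/231 = 0.193421
  stratum 2: (1075/4625)²·3.8²/175 = 0.00445782
  stratum 3: (625/4625)²·23.8²/87 = 0.118897
  stratum 4: (550/4625)²·18.5²/132 = 0.0366667
  stratum 5: (1025/4625)²·17.4²/101 = 0.147232
V̂(ȳ_st) = 0.500674

V̂(ȳ_st) ≈ 0.501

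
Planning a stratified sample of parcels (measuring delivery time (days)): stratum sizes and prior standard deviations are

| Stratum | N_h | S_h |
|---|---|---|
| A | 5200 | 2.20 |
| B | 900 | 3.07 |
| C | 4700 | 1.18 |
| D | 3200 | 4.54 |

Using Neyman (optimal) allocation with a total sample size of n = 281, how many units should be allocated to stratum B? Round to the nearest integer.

23

Neyman allocation: n_h = n · N_h S_h / Σ N_i S_i, with n = 281.
  stratum A: N_h·S_h = 5200·2.20 = 11440.00
  stratum B: N_h·S_h = 900·3.07 = 2763.00
  stratum C: N_h·S_h = 4700·1.18 = 5546.00
  stratum D: N_h·S_h = 3200·4.54 = 14528.00
Σ N_h S_h = 34277.00
n for stratum B = 281·2763.00/34277.00 = 22.651 → 23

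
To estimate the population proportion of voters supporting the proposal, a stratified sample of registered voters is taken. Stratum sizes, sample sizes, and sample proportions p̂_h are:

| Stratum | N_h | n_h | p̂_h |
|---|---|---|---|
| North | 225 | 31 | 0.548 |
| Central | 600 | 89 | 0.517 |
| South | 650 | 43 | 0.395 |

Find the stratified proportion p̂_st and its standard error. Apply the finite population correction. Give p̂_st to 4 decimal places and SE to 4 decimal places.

p̂_st ≈ 0.4680, SE ≈ 0.0400

N = 1475; stratum weights W_h = N_h/N.
p̂_st = Σ W_h p̂_h = (225·0.548 + 600·0.517 + 650·0.395)/1475 = 0.46797
V̂(p̂_st) = Σ W_h² (1 − n_h/N_h) p̂_h(1−p̂_h)/(n_h−1):
  stratum North: (225/1475)²·(1 − 31/225)·0.548·0.452/30 = 0.000165652
  stratum Central: (600/1475)²·(1 − 89/600)·0.517·0.483/88 = 0.000399892
  stratum South: (650/1475)²·(1 − 43/650)·0.395·0.605/42 = 0.00103186
V̂(p̂_st) = 0.00159741; SE = √V̂ = 0.0399676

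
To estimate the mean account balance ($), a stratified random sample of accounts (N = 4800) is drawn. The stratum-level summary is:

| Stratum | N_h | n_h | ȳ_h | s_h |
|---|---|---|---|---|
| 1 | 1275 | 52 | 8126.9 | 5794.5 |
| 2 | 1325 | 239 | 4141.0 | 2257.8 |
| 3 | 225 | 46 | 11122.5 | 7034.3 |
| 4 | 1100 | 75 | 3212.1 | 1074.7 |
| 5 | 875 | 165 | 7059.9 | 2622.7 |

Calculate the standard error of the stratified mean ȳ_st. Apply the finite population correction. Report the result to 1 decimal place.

SE(ȳ_st) ≈ 220.9

V̂(ȳ_st) = Σ W_h² (1 − n_h/N_h) s_h²/n_h, with W_h = N_h/N and N = 4800:
  stratum 1: (1275/4800)²·(1 − 52/1275)·5794.5²/52 = 43700.1
  stratum 2: (1325/4800)²·(1 − 239/1325)·2257.8²/239 = 1332.1
  stratum 3: (225/4800)²·(1 − 46/225)·7034.3²/46 = 1880.34
  stratum 4: (1100/4800)²·(1 − 75/1100)·1074.7²/75 = 753.611
  stratum 5: (875/4800)²·(1 − 165/875)·2622.7²/165 = 1124.08
V̂(ȳ_st) = 48790.3
SE(ȳ_st) = √48790.3 = 220.885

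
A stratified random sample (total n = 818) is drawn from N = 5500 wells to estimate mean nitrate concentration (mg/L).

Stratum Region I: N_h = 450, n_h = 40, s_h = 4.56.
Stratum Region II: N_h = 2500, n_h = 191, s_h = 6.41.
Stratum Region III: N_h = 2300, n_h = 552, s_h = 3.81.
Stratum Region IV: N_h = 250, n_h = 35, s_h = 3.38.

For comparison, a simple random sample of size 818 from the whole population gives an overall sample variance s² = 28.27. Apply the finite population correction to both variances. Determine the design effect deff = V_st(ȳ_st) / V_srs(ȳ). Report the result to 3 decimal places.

deff ≈ 1.642

V̂(ȳ_st) = Σ W_h² (1 − n_h/N_h) s_h²/n_h, with W_h = N_h/N and N = 5500:
  stratum Region I: (450/5500)²·(1 − 40/450)·4.56²/40 = 0.00317059
  stratum Region II: (2500/5500)²·(1 − 191/2500)·6.41²/191 = 0.0410508
  stratum Region III: (2300/5500)²·(1 − 552/2300)·3.81²/552 = 0.00349506
  stratum Region IV: (250/5500)²·(1 − 35/250)·3.38²/35 = 0.000579987
V_st = 0.0482964
V_srs = (1 − 818/5500)·28.27/818 = 0.0294199
deff = V_st / V_srs = 0.0482964/0.0294199 = 1.6416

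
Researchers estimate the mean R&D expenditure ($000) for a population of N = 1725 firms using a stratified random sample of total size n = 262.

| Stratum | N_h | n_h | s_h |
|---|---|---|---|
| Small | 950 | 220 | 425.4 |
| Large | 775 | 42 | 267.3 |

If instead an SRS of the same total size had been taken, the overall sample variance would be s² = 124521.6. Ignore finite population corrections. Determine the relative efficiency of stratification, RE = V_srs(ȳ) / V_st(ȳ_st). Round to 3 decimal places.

RE ≈ 0.802

V̂(ȳ_st) = Σ W_h² s_h²/n_h, with W_h = N_h/N and N = 1725:
  stratum Small: (950/1725)²·425.4²/220 = 249.483
  stratum Large: (775/1725)²·267.3²/42 = 343.379
V_st = 592.862
V_srs = s²/n = 124521.6/262 = 475.273
Relative efficiency = V_srs / V_st = 475.273/592.862 = 0.8017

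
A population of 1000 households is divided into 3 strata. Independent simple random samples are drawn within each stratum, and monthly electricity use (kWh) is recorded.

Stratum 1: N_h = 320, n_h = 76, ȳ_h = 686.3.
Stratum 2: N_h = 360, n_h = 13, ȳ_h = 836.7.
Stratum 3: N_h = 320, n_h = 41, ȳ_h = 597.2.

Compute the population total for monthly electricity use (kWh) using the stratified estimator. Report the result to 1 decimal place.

τ̂_st ≈ 711932.0

τ̂_st = Σ N_h ȳ_h = 320·686.3 + 360·836.7 + 320·597.2 = 711932.0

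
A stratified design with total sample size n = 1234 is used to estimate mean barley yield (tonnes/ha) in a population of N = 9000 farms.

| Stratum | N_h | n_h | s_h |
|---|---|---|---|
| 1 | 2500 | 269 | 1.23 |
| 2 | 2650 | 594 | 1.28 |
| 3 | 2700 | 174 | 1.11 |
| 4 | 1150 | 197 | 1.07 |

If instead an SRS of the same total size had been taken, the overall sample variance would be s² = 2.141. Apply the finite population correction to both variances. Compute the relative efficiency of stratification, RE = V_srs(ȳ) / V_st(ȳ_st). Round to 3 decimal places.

V̂(ȳ_st) = Σ W_h² (1 − n_h/N_h) s_h²/n_h, with W_h = N_h/N and N = 9000:
  stratum 1: (2500/9000)²·(1 − 269/2500)·1.23²/269 = 0.000387269
  stratum 2: (2650/9000)²·(1 − 594/2650)·1.28²/594 = 0.000185531
  stratum 3: (2700/9000)²·(1 − 174/2700)·1.11²/174 = 0.000596223
  stratum 4: (1150/9000)²·(1 − 197/1150)·1.07²/197 = 7.86334e-05
V_st = 0.00124766
V_srs = (1 − 1234/9000)·2.141/1234 = 0.00149712
Relative efficiency = V_srs / V_st = 0.00149712/0.00124766 = 1.1999

RE ≈ 1.200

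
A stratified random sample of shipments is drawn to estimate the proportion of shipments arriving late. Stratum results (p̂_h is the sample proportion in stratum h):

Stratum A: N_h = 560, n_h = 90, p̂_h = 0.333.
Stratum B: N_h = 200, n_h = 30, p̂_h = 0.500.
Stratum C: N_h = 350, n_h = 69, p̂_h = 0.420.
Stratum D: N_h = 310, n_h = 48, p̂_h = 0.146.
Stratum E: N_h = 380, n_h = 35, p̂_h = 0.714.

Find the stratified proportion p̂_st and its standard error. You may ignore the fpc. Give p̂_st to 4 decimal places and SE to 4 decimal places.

N = 1800; stratum weights W_h = N_h/N.
p̂_st = Σ W_h p̂_h = (560·0.333 + 200·0.500 + 350·0.420 + 310·0.146 + 380·0.714)/1800 = 0.41670
V̂(p̂_st) = Σ W_h² p̂_h(1−p̂_h)/(n_h−1):
  stratum A: (560/1800)²·0.333·0.667/89 = 0.000241552
  stratum B: (200/1800)²·0.500·0.500/29 = 0.000106428
  stratum C: (350/1800)²·0.420·0.580/68 = 0.000135444
  stratum D: (310/1800)²·0.146·0.854/47 = 7.86849e-05
  stratum E: (380/1800)²·0.714·0.286/34 = 0.000267675
V̂(p̂_st) = 0.000829784; SE = √V̂ = 0.028806

p̂_st ≈ 0.4167, SE ≈ 0.0288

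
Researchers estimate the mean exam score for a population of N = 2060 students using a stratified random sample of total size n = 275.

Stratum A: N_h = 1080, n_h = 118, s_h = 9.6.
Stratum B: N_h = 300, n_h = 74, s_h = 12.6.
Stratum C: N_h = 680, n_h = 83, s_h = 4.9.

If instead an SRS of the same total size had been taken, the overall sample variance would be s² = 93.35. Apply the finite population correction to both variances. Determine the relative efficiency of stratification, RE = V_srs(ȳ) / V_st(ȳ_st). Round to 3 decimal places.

RE ≈ 1.162

V̂(ȳ_st) = Σ W_h² (1 − n_h/N_h) s_h²/n_h, with W_h = N_h/N and N = 2060:
  stratum A: (1080/2060)²·(1 − 118/1080)·9.6²/118 = 0.191216
  stratum B: (300/2060)²·(1 − 74/300)·12.6²/74 = 0.0342771
  stratum C: (680/2060)²·(1 − 83/680)·4.9²/83 = 0.0276734
V_st = 0.253167
V_srs = (1 − 275/2060)·93.35/275 = 0.294139
Relative efficiency = V_srs / V_st = 0.294139/0.253167 = 1.1618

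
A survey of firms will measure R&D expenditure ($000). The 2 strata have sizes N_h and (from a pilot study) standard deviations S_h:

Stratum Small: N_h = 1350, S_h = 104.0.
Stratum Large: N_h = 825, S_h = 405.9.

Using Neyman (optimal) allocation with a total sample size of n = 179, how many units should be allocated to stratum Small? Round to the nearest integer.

Neyman allocation: n_h = n · N_h S_h / Σ N_i S_i, with n = 179.
  stratum Small: N_h·S_h = 1350·104.0 = 140400.00
  stratum Large: N_h·S_h = 825·405.9 = 334867.50
Σ N_h S_h = 475267.50
n for stratum Small = 179·140400.00/475267.50 = 52.879 → 53

53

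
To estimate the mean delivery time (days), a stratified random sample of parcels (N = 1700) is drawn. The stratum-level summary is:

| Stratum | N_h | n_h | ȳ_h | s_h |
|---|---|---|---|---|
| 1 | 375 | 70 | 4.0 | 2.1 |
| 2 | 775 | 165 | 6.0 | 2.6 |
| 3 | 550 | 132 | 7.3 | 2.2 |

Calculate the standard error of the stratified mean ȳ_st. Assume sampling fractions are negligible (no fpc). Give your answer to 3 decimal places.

V̂(ȳ_st) = Σ W_h² s_h²/n_h, with W_h = N_h/N and N = 1700:
  stratum 1: (375/1700)²·2.1²/70 = 0.00306553
  stratum 2: (775/1700)²·2.6²/165 = 0.00851468
  stratum 3: (550/1700)²·2.2²/132 = 0.00383795
V̂(ȳ_st) = 0.0154182
SE(ȳ_st) = √0.0154182 = 0.12417

SE(ȳ_st) ≈ 0.124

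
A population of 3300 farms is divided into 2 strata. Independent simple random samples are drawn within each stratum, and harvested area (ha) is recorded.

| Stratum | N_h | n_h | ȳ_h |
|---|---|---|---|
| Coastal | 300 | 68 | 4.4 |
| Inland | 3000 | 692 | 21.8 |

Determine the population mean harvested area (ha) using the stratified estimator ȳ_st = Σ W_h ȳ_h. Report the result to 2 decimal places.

ȳ_st ≈ 20.22

N = Σ N_h = 3300. Stratum weights W_h = N_h/N.
ȳ_st = (300·4.4 + 3000·21.8) / 3300 = 20.2182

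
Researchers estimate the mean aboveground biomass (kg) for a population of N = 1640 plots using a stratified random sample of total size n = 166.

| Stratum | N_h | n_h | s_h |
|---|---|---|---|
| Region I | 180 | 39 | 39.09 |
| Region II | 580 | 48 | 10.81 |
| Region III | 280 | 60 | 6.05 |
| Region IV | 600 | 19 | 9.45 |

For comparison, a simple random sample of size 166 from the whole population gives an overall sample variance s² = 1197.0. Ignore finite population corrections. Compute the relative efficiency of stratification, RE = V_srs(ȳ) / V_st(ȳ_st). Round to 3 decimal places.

V̂(ȳ_st) = Σ W_h² s_h²/n_h, with W_h = N_h/N and N = 1640:
  stratum Region I: (180/1640)²·39.09²/39 = 0.47198
  stratum Region II: (580/1640)²·10.81²/48 = 0.304494
  stratum Region III: (280/1640)²·6.05²/60 = 0.0177823
  stratum Region IV: (600/1640)²·9.45²/19 = 0.629107
V_st = 1.42336
V_srs = s²/n = 1197.0/166 = 7.21084
Relative efficiency = V_srs / V_st = 7.21084/1.42336 = 5.0661

RE ≈ 5.066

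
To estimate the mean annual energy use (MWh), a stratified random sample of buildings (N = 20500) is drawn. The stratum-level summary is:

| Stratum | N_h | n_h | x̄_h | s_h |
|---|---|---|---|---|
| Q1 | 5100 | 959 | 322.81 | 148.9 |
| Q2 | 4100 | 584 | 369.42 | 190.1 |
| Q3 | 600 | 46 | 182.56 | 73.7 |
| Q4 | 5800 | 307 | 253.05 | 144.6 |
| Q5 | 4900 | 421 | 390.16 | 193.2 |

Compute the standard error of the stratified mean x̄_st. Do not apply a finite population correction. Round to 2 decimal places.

SE(x̄_st) ≈ 3.81

V̂(x̄_st) = Σ W_h² s_h²/n_h, with W_h = N_h/N and N = 20500:
  stratum Q1: (5100/20500)²·148.9²/959 = 1.43088
  stratum Q2: (4100/20500)²·190.1²/584 = 2.47521
  stratum Q3: (600/20500)²·73.7²/46 = 0.101151
  stratum Q4: (5800/20500)²·144.6²/307 = 5.45188
  stratum Q5: (4900/20500)²·193.2²/421 = 5.06543
V̂(x̄_st) = 14.5246
SE(x̄_st) = √14.5246 = 3.81111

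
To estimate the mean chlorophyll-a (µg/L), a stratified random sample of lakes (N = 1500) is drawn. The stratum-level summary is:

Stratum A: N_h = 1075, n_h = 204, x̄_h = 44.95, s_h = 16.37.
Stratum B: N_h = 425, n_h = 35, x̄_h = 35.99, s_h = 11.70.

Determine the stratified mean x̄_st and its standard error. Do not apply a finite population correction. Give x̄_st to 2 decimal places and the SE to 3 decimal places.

x̄_st ≈ 42.41, SE ≈ 0.994

x̄_st = Σ W_h x̄_h = (1075·44.95 + 425·35.99)/1500 = 42.41133
V̂(x̄_st) = Σ W_h² s_h²/n_h, with W_h = N_h/N and N = 1500:
  stratum A: (1075/1500)²·16.37²/204 = 0.674686
  stratum B: (425/1500)²·11.70²/35 = 0.313978
V̂(x̄_st) = 0.988664
SE(x̄_st) = √0.988664 = 0.994316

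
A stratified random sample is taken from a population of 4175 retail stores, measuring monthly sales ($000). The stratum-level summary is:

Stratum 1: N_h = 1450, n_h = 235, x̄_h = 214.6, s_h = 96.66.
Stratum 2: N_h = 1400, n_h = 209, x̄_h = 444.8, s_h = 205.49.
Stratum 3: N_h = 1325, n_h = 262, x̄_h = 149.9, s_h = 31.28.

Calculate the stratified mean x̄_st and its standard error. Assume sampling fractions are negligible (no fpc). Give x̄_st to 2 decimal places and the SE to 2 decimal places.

x̄_st = Σ W_h x̄_h = (1450·214.6 + 1400·444.8 + 1325·149.9)/4175 = 271.25928
V̂(x̄_st) = Σ W_h² s_h²/n_h, with W_h = N_h/N and N = 4175:
  stratum 1: (1450/4175)²·96.66²/235 = 4.79566
  stratum 2: (1400/4175)²·205.49²/209 = 22.7184
  stratum 3: (1325/4175)²·31.28²/262 = 0.376141
V̂(x̄_st) = 27.8902
SE(x̄_st) = √27.8902 = 5.28112

x̄_st ≈ 271.26, SE ≈ 5.28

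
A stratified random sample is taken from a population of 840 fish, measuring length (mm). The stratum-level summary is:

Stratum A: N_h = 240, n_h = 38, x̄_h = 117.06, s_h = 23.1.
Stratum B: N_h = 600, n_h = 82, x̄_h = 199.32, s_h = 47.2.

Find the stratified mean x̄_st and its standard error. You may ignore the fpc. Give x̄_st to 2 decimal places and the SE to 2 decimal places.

x̄_st = Σ W_h x̄_h = (240·117.06 + 600·199.32)/840 = 175.81714
V̂(x̄_st) = Σ W_h² s_h²/n_h, with W_h = N_h/N and N = 840:
  stratum A: (240/840)²·23.1²/38 = 1.14632
  stratum B: (600/840)²·47.2²/82 = 13.8616
V̂(x̄_st) = 15.0079
SE(x̄_st) = √15.0079 = 3.87401

x̄_st ≈ 175.82, SE ≈ 3.87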